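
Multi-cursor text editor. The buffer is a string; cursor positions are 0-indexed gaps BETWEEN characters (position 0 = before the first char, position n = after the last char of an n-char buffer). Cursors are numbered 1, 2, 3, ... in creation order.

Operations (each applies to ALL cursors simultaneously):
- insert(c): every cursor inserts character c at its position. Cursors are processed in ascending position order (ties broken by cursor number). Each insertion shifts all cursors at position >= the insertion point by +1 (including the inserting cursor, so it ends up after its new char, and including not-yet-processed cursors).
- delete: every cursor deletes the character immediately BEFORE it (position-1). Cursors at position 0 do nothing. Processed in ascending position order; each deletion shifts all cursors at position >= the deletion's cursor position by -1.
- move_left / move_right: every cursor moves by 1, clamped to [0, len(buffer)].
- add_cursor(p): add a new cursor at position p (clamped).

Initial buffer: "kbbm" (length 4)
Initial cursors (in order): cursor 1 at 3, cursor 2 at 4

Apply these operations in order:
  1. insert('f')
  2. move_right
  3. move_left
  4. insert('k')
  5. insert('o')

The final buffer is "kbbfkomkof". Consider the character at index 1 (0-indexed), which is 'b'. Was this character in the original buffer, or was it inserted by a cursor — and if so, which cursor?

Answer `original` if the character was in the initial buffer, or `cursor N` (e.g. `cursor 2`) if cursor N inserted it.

Answer: original

Derivation:
After op 1 (insert('f')): buffer="kbbfmf" (len 6), cursors c1@4 c2@6, authorship ...1.2
After op 2 (move_right): buffer="kbbfmf" (len 6), cursors c1@5 c2@6, authorship ...1.2
After op 3 (move_left): buffer="kbbfmf" (len 6), cursors c1@4 c2@5, authorship ...1.2
After op 4 (insert('k')): buffer="kbbfkmkf" (len 8), cursors c1@5 c2@7, authorship ...11.22
After op 5 (insert('o')): buffer="kbbfkomkof" (len 10), cursors c1@6 c2@9, authorship ...111.222
Authorship (.=original, N=cursor N): . . . 1 1 1 . 2 2 2
Index 1: author = original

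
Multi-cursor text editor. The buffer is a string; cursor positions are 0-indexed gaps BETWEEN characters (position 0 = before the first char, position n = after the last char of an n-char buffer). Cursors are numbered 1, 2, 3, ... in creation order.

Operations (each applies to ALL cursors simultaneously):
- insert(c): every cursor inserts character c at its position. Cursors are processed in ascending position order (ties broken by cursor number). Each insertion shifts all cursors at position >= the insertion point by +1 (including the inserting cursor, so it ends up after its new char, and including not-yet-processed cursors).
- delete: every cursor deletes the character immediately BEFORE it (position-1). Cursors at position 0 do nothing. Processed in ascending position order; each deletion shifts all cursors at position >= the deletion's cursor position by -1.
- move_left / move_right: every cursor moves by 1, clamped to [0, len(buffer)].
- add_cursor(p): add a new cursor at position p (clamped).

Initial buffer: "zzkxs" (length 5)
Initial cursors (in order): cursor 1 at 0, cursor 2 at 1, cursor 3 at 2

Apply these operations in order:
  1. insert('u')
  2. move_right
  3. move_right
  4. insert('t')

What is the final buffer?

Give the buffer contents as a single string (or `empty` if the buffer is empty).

Answer: uzutzutkxts

Derivation:
After op 1 (insert('u')): buffer="uzuzukxs" (len 8), cursors c1@1 c2@3 c3@5, authorship 1.2.3...
After op 2 (move_right): buffer="uzuzukxs" (len 8), cursors c1@2 c2@4 c3@6, authorship 1.2.3...
After op 3 (move_right): buffer="uzuzukxs" (len 8), cursors c1@3 c2@5 c3@7, authorship 1.2.3...
After op 4 (insert('t')): buffer="uzutzutkxts" (len 11), cursors c1@4 c2@7 c3@10, authorship 1.21.32..3.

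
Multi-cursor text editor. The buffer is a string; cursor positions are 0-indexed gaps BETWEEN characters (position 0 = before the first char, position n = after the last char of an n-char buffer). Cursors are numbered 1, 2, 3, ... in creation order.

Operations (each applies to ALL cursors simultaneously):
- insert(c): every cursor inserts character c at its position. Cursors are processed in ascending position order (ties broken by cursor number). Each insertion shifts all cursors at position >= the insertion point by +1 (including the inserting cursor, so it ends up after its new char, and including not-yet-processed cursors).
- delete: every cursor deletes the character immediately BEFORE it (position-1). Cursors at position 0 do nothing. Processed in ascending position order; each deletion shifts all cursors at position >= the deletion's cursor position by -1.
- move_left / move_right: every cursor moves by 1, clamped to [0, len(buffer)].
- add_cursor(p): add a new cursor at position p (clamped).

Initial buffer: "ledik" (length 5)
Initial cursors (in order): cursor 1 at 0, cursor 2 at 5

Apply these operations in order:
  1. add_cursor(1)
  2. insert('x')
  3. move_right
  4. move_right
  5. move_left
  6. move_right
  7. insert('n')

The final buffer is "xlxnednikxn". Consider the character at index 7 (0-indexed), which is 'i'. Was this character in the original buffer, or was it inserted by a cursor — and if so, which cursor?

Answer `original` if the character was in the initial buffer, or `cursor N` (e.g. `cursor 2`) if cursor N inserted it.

After op 1 (add_cursor(1)): buffer="ledik" (len 5), cursors c1@0 c3@1 c2@5, authorship .....
After op 2 (insert('x')): buffer="xlxedikx" (len 8), cursors c1@1 c3@3 c2@8, authorship 1.3....2
After op 3 (move_right): buffer="xlxedikx" (len 8), cursors c1@2 c3@4 c2@8, authorship 1.3....2
After op 4 (move_right): buffer="xlxedikx" (len 8), cursors c1@3 c3@5 c2@8, authorship 1.3....2
After op 5 (move_left): buffer="xlxedikx" (len 8), cursors c1@2 c3@4 c2@7, authorship 1.3....2
After op 6 (move_right): buffer="xlxedikx" (len 8), cursors c1@3 c3@5 c2@8, authorship 1.3....2
After op 7 (insert('n')): buffer="xlxnednikxn" (len 11), cursors c1@4 c3@7 c2@11, authorship 1.31..3..22
Authorship (.=original, N=cursor N): 1 . 3 1 . . 3 . . 2 2
Index 7: author = original

Answer: original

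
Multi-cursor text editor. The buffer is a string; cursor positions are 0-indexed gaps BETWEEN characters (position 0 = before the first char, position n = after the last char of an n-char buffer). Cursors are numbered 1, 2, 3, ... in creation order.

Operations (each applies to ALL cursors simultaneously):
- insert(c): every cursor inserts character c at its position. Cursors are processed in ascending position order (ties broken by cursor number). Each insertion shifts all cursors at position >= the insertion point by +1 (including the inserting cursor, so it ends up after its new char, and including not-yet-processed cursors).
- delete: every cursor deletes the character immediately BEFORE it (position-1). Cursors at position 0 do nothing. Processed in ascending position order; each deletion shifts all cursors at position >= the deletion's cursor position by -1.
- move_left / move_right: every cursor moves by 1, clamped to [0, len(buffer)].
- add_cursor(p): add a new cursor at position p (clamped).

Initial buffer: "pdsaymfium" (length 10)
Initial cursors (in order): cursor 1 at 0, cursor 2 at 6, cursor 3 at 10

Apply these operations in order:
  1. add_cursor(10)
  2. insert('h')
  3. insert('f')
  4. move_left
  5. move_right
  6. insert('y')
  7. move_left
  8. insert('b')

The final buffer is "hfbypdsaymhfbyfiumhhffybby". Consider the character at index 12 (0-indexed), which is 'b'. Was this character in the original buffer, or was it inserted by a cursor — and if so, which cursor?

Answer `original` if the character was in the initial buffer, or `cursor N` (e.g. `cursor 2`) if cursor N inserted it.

After op 1 (add_cursor(10)): buffer="pdsaymfium" (len 10), cursors c1@0 c2@6 c3@10 c4@10, authorship ..........
After op 2 (insert('h')): buffer="hpdsaymhfiumhh" (len 14), cursors c1@1 c2@8 c3@14 c4@14, authorship 1......2....34
After op 3 (insert('f')): buffer="hfpdsaymhffiumhhff" (len 18), cursors c1@2 c2@10 c3@18 c4@18, authorship 11......22....3434
After op 4 (move_left): buffer="hfpdsaymhffiumhhff" (len 18), cursors c1@1 c2@9 c3@17 c4@17, authorship 11......22....3434
After op 5 (move_right): buffer="hfpdsaymhffiumhhff" (len 18), cursors c1@2 c2@10 c3@18 c4@18, authorship 11......22....3434
After op 6 (insert('y')): buffer="hfypdsaymhfyfiumhhffyy" (len 22), cursors c1@3 c2@12 c3@22 c4@22, authorship 111......222....343434
After op 7 (move_left): buffer="hfypdsaymhfyfiumhhffyy" (len 22), cursors c1@2 c2@11 c3@21 c4@21, authorship 111......222....343434
After op 8 (insert('b')): buffer="hfbypdsaymhfbyfiumhhffybby" (len 26), cursors c1@3 c2@13 c3@25 c4@25, authorship 1111......2222....34343344
Authorship (.=original, N=cursor N): 1 1 1 1 . . . . . . 2 2 2 2 . . . . 3 4 3 4 3 3 4 4
Index 12: author = 2

Answer: cursor 2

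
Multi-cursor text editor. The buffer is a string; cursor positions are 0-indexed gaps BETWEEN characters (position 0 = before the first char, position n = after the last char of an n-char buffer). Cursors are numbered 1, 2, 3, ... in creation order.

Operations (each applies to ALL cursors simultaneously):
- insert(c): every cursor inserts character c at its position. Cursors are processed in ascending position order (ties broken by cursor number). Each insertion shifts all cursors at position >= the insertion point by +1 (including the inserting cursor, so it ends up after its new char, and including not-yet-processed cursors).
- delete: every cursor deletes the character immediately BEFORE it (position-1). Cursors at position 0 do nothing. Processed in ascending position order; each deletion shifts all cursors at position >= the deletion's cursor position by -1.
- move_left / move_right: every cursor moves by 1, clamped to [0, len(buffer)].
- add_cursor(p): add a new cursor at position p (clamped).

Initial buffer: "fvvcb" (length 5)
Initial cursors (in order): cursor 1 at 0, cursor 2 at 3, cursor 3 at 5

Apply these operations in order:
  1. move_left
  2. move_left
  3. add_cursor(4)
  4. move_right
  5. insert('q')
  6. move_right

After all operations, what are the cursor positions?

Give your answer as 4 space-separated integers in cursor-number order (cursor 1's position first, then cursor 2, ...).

Answer: 3 5 8 9

Derivation:
After op 1 (move_left): buffer="fvvcb" (len 5), cursors c1@0 c2@2 c3@4, authorship .....
After op 2 (move_left): buffer="fvvcb" (len 5), cursors c1@0 c2@1 c3@3, authorship .....
After op 3 (add_cursor(4)): buffer="fvvcb" (len 5), cursors c1@0 c2@1 c3@3 c4@4, authorship .....
After op 4 (move_right): buffer="fvvcb" (len 5), cursors c1@1 c2@2 c3@4 c4@5, authorship .....
After op 5 (insert('q')): buffer="fqvqvcqbq" (len 9), cursors c1@2 c2@4 c3@7 c4@9, authorship .1.2..3.4
After op 6 (move_right): buffer="fqvqvcqbq" (len 9), cursors c1@3 c2@5 c3@8 c4@9, authorship .1.2..3.4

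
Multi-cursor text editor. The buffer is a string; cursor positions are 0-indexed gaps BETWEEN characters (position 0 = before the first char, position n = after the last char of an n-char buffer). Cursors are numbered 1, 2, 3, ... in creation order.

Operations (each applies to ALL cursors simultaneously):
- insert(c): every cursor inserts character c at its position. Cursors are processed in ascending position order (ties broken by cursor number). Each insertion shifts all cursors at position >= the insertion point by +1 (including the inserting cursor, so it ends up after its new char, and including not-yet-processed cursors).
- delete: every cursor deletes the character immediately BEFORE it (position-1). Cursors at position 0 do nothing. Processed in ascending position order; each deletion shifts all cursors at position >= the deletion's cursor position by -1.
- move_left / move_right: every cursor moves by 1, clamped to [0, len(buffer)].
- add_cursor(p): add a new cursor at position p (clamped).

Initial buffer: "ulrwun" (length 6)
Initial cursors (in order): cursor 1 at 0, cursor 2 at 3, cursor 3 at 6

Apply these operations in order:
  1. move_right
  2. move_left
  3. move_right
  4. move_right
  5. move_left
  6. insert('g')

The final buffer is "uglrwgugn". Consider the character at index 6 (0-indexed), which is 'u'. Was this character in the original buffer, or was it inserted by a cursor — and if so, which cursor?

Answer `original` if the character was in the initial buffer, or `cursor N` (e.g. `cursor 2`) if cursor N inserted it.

After op 1 (move_right): buffer="ulrwun" (len 6), cursors c1@1 c2@4 c3@6, authorship ......
After op 2 (move_left): buffer="ulrwun" (len 6), cursors c1@0 c2@3 c3@5, authorship ......
After op 3 (move_right): buffer="ulrwun" (len 6), cursors c1@1 c2@4 c3@6, authorship ......
After op 4 (move_right): buffer="ulrwun" (len 6), cursors c1@2 c2@5 c3@6, authorship ......
After op 5 (move_left): buffer="ulrwun" (len 6), cursors c1@1 c2@4 c3@5, authorship ......
After op 6 (insert('g')): buffer="uglrwgugn" (len 9), cursors c1@2 c2@6 c3@8, authorship .1...2.3.
Authorship (.=original, N=cursor N): . 1 . . . 2 . 3 .
Index 6: author = original

Answer: original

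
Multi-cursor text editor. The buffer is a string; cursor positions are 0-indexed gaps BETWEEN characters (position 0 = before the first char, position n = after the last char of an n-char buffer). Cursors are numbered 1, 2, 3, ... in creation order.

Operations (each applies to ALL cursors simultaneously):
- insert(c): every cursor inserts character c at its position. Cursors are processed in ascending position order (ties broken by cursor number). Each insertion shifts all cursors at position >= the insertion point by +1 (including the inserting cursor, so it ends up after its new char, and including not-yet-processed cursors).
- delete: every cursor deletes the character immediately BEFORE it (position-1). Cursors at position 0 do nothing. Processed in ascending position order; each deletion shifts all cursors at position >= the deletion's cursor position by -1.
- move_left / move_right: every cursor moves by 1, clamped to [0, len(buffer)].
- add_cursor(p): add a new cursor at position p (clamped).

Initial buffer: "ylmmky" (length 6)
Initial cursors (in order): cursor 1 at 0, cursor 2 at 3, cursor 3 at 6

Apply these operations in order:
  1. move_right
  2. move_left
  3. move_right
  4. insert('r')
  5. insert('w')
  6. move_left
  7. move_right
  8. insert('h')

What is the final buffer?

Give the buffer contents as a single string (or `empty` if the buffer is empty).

Answer: yrwhlmmrwhkyrwh

Derivation:
After op 1 (move_right): buffer="ylmmky" (len 6), cursors c1@1 c2@4 c3@6, authorship ......
After op 2 (move_left): buffer="ylmmky" (len 6), cursors c1@0 c2@3 c3@5, authorship ......
After op 3 (move_right): buffer="ylmmky" (len 6), cursors c1@1 c2@4 c3@6, authorship ......
After op 4 (insert('r')): buffer="yrlmmrkyr" (len 9), cursors c1@2 c2@6 c3@9, authorship .1...2..3
After op 5 (insert('w')): buffer="yrwlmmrwkyrw" (len 12), cursors c1@3 c2@8 c3@12, authorship .11...22..33
After op 6 (move_left): buffer="yrwlmmrwkyrw" (len 12), cursors c1@2 c2@7 c3@11, authorship .11...22..33
After op 7 (move_right): buffer="yrwlmmrwkyrw" (len 12), cursors c1@3 c2@8 c3@12, authorship .11...22..33
After op 8 (insert('h')): buffer="yrwhlmmrwhkyrwh" (len 15), cursors c1@4 c2@10 c3@15, authorship .111...222..333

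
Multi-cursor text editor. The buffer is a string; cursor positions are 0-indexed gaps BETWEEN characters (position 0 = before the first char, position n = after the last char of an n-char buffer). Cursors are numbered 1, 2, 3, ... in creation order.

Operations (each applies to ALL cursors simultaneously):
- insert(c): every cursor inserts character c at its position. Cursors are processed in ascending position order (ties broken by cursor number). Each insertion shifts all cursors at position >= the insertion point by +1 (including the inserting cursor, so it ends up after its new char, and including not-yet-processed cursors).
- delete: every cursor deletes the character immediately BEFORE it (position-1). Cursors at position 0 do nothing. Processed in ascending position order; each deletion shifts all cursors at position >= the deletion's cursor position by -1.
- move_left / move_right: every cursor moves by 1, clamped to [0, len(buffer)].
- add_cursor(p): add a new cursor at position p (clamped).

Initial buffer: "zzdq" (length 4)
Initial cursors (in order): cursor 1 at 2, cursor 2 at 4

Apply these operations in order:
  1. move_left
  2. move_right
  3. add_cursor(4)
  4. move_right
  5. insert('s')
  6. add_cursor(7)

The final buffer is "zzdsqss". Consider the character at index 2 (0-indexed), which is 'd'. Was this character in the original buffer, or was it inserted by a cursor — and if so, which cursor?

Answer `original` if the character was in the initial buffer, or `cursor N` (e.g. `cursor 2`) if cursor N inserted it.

After op 1 (move_left): buffer="zzdq" (len 4), cursors c1@1 c2@3, authorship ....
After op 2 (move_right): buffer="zzdq" (len 4), cursors c1@2 c2@4, authorship ....
After op 3 (add_cursor(4)): buffer="zzdq" (len 4), cursors c1@2 c2@4 c3@4, authorship ....
After op 4 (move_right): buffer="zzdq" (len 4), cursors c1@3 c2@4 c3@4, authorship ....
After op 5 (insert('s')): buffer="zzdsqss" (len 7), cursors c1@4 c2@7 c3@7, authorship ...1.23
After op 6 (add_cursor(7)): buffer="zzdsqss" (len 7), cursors c1@4 c2@7 c3@7 c4@7, authorship ...1.23
Authorship (.=original, N=cursor N): . . . 1 . 2 3
Index 2: author = original

Answer: original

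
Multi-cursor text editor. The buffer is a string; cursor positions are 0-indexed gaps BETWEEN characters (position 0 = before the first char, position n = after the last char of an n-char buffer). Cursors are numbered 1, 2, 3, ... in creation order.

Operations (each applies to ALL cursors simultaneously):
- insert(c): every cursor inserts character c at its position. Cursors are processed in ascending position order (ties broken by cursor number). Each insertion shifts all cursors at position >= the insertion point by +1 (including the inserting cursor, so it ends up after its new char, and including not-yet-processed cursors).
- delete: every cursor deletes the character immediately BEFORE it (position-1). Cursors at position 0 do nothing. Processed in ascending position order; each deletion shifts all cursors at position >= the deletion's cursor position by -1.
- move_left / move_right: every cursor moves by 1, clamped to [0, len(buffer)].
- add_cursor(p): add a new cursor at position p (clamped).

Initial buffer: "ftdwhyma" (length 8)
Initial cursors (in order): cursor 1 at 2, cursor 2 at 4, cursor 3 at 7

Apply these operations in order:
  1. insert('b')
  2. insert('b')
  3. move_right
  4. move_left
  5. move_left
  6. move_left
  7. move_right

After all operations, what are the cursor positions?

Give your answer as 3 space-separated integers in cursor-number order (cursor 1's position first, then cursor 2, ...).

Answer: 3 7 12

Derivation:
After op 1 (insert('b')): buffer="ftbdwbhymba" (len 11), cursors c1@3 c2@6 c3@10, authorship ..1..2...3.
After op 2 (insert('b')): buffer="ftbbdwbbhymbba" (len 14), cursors c1@4 c2@8 c3@13, authorship ..11..22...33.
After op 3 (move_right): buffer="ftbbdwbbhymbba" (len 14), cursors c1@5 c2@9 c3@14, authorship ..11..22...33.
After op 4 (move_left): buffer="ftbbdwbbhymbba" (len 14), cursors c1@4 c2@8 c3@13, authorship ..11..22...33.
After op 5 (move_left): buffer="ftbbdwbbhymbba" (len 14), cursors c1@3 c2@7 c3@12, authorship ..11..22...33.
After op 6 (move_left): buffer="ftbbdwbbhymbba" (len 14), cursors c1@2 c2@6 c3@11, authorship ..11..22...33.
After op 7 (move_right): buffer="ftbbdwbbhymbba" (len 14), cursors c1@3 c2@7 c3@12, authorship ..11..22...33.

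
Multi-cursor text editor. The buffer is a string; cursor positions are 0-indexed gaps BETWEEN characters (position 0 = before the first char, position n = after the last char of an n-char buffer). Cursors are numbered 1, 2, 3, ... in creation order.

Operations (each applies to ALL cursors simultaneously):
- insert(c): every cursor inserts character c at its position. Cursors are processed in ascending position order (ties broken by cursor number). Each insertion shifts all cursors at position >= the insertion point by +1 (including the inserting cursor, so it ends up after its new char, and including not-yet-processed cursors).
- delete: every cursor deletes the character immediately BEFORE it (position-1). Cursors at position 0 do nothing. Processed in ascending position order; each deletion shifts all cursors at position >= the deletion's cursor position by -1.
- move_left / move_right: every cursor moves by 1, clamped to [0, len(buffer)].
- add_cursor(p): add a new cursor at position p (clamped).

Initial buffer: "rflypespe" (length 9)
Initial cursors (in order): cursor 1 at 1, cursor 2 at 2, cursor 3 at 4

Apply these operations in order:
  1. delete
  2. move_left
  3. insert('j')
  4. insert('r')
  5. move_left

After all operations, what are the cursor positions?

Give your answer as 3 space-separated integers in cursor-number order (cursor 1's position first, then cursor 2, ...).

After op 1 (delete): buffer="lpespe" (len 6), cursors c1@0 c2@0 c3@1, authorship ......
After op 2 (move_left): buffer="lpespe" (len 6), cursors c1@0 c2@0 c3@0, authorship ......
After op 3 (insert('j')): buffer="jjjlpespe" (len 9), cursors c1@3 c2@3 c3@3, authorship 123......
After op 4 (insert('r')): buffer="jjjrrrlpespe" (len 12), cursors c1@6 c2@6 c3@6, authorship 123123......
After op 5 (move_left): buffer="jjjrrrlpespe" (len 12), cursors c1@5 c2@5 c3@5, authorship 123123......

Answer: 5 5 5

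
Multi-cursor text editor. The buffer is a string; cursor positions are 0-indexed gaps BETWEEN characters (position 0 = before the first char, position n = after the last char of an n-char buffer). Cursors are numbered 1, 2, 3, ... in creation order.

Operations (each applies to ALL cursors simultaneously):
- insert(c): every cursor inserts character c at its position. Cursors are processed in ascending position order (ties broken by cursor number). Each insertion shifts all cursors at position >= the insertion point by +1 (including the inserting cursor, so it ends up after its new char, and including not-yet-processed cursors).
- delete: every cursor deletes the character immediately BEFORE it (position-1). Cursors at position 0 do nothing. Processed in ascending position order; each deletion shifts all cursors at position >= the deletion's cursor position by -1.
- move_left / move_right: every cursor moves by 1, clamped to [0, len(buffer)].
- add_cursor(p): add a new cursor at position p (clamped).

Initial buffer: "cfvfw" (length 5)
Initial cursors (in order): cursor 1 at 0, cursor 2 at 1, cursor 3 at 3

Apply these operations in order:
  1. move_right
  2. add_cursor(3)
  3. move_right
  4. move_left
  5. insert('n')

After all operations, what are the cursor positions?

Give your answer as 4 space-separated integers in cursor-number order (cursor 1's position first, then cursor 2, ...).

Answer: 2 4 8 6

Derivation:
After op 1 (move_right): buffer="cfvfw" (len 5), cursors c1@1 c2@2 c3@4, authorship .....
After op 2 (add_cursor(3)): buffer="cfvfw" (len 5), cursors c1@1 c2@2 c4@3 c3@4, authorship .....
After op 3 (move_right): buffer="cfvfw" (len 5), cursors c1@2 c2@3 c4@4 c3@5, authorship .....
After op 4 (move_left): buffer="cfvfw" (len 5), cursors c1@1 c2@2 c4@3 c3@4, authorship .....
After op 5 (insert('n')): buffer="cnfnvnfnw" (len 9), cursors c1@2 c2@4 c4@6 c3@8, authorship .1.2.4.3.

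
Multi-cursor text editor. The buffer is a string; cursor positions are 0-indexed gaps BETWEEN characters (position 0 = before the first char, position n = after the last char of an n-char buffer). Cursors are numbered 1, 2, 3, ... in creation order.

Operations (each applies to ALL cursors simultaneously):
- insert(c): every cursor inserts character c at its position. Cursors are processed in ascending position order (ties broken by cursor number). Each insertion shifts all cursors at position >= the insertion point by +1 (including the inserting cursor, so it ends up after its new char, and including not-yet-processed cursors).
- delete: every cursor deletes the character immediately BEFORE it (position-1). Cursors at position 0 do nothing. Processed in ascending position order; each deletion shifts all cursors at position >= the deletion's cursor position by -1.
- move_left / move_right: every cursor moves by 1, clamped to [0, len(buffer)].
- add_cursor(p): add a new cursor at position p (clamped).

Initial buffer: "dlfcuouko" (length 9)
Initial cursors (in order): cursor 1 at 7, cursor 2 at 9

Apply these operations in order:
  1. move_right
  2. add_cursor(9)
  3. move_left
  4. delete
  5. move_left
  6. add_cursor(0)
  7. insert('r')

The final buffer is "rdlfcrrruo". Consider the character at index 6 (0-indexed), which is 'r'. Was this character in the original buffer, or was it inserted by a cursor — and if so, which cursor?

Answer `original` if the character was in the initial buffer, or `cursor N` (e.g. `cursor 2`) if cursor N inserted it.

Answer: cursor 2

Derivation:
After op 1 (move_right): buffer="dlfcuouko" (len 9), cursors c1@8 c2@9, authorship .........
After op 2 (add_cursor(9)): buffer="dlfcuouko" (len 9), cursors c1@8 c2@9 c3@9, authorship .........
After op 3 (move_left): buffer="dlfcuouko" (len 9), cursors c1@7 c2@8 c3@8, authorship .........
After op 4 (delete): buffer="dlfcuo" (len 6), cursors c1@5 c2@5 c3@5, authorship ......
After op 5 (move_left): buffer="dlfcuo" (len 6), cursors c1@4 c2@4 c3@4, authorship ......
After op 6 (add_cursor(0)): buffer="dlfcuo" (len 6), cursors c4@0 c1@4 c2@4 c3@4, authorship ......
After op 7 (insert('r')): buffer="rdlfcrrruo" (len 10), cursors c4@1 c1@8 c2@8 c3@8, authorship 4....123..
Authorship (.=original, N=cursor N): 4 . . . . 1 2 3 . .
Index 6: author = 2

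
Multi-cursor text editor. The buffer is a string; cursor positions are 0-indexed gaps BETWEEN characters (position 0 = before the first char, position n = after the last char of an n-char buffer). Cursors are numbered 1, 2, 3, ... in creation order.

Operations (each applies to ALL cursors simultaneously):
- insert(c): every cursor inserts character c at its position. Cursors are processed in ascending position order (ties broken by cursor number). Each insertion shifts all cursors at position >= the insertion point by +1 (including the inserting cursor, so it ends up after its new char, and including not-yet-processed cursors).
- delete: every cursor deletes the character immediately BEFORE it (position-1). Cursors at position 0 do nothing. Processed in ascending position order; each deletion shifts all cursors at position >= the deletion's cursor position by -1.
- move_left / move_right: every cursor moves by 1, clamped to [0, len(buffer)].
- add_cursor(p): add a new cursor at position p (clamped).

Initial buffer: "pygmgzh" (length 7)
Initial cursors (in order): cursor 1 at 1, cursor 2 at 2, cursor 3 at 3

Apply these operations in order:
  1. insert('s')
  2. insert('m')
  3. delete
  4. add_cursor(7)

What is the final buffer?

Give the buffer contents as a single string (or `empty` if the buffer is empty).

After op 1 (insert('s')): buffer="psysgsmgzh" (len 10), cursors c1@2 c2@4 c3@6, authorship .1.2.3....
After op 2 (insert('m')): buffer="psmysmgsmmgzh" (len 13), cursors c1@3 c2@6 c3@9, authorship .11.22.33....
After op 3 (delete): buffer="psysgsmgzh" (len 10), cursors c1@2 c2@4 c3@6, authorship .1.2.3....
After op 4 (add_cursor(7)): buffer="psysgsmgzh" (len 10), cursors c1@2 c2@4 c3@6 c4@7, authorship .1.2.3....

Answer: psysgsmgzh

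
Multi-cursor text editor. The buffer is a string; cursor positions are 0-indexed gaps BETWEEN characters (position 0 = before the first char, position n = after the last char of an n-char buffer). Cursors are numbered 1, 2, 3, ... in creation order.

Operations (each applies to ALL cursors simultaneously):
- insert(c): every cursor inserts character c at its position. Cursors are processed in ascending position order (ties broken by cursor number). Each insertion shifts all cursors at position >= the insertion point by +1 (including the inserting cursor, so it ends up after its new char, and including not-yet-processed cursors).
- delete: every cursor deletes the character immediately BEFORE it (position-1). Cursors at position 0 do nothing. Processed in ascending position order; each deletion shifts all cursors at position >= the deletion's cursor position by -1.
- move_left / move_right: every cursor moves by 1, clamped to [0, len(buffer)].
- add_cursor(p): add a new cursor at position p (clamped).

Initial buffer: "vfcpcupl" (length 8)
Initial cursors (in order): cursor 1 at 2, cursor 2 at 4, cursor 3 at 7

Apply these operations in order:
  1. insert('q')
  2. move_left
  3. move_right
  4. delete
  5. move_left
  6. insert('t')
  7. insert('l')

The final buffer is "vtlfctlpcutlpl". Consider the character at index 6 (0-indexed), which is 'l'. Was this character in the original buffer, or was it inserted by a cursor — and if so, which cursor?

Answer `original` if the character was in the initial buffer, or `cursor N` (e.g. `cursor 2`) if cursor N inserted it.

Answer: cursor 2

Derivation:
After op 1 (insert('q')): buffer="vfqcpqcupql" (len 11), cursors c1@3 c2@6 c3@10, authorship ..1..2...3.
After op 2 (move_left): buffer="vfqcpqcupql" (len 11), cursors c1@2 c2@5 c3@9, authorship ..1..2...3.
After op 3 (move_right): buffer="vfqcpqcupql" (len 11), cursors c1@3 c2@6 c3@10, authorship ..1..2...3.
After op 4 (delete): buffer="vfcpcupl" (len 8), cursors c1@2 c2@4 c3@7, authorship ........
After op 5 (move_left): buffer="vfcpcupl" (len 8), cursors c1@1 c2@3 c3@6, authorship ........
After op 6 (insert('t')): buffer="vtfctpcutpl" (len 11), cursors c1@2 c2@5 c3@9, authorship .1..2...3..
After op 7 (insert('l')): buffer="vtlfctlpcutlpl" (len 14), cursors c1@3 c2@7 c3@12, authorship .11..22...33..
Authorship (.=original, N=cursor N): . 1 1 . . 2 2 . . . 3 3 . .
Index 6: author = 2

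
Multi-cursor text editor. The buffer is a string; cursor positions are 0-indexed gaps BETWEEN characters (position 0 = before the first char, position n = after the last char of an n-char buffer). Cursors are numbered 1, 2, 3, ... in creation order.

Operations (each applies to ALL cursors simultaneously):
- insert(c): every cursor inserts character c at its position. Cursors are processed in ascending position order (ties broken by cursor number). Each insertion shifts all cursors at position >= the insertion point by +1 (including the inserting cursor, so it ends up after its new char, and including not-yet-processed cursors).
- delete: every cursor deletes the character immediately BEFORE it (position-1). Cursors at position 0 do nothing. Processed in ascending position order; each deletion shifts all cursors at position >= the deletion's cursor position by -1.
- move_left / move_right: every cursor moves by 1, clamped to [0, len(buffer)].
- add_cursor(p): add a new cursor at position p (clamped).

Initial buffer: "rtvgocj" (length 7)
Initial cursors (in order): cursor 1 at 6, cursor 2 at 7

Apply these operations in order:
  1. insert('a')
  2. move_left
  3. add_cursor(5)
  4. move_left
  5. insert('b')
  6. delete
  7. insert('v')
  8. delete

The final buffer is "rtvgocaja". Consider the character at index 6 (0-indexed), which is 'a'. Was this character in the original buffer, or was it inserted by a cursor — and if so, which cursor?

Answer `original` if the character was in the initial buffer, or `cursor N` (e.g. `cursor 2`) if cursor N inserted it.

Answer: cursor 1

Derivation:
After op 1 (insert('a')): buffer="rtvgocaja" (len 9), cursors c1@7 c2@9, authorship ......1.2
After op 2 (move_left): buffer="rtvgocaja" (len 9), cursors c1@6 c2@8, authorship ......1.2
After op 3 (add_cursor(5)): buffer="rtvgocaja" (len 9), cursors c3@5 c1@6 c2@8, authorship ......1.2
After op 4 (move_left): buffer="rtvgocaja" (len 9), cursors c3@4 c1@5 c2@7, authorship ......1.2
After op 5 (insert('b')): buffer="rtvgbobcabja" (len 12), cursors c3@5 c1@7 c2@10, authorship ....3.1.12.2
After op 6 (delete): buffer="rtvgocaja" (len 9), cursors c3@4 c1@5 c2@7, authorship ......1.2
After op 7 (insert('v')): buffer="rtvgvovcavja" (len 12), cursors c3@5 c1@7 c2@10, authorship ....3.1.12.2
After op 8 (delete): buffer="rtvgocaja" (len 9), cursors c3@4 c1@5 c2@7, authorship ......1.2
Authorship (.=original, N=cursor N): . . . . . . 1 . 2
Index 6: author = 1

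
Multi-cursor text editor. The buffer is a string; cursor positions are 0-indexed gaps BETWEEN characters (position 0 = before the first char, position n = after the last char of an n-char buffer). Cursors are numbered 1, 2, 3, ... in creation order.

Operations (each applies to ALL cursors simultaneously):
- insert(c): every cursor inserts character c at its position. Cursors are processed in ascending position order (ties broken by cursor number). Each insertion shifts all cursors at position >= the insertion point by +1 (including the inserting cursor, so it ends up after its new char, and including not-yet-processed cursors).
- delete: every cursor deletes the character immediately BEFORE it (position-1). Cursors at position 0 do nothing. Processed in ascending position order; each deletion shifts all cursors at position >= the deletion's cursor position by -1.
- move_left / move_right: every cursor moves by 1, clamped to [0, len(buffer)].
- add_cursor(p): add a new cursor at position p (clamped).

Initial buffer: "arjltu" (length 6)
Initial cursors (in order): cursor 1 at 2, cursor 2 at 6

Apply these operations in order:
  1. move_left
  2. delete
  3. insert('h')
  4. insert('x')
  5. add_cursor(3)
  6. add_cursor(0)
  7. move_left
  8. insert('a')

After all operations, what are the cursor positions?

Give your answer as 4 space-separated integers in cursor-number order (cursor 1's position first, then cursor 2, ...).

Answer: 3 10 5 1

Derivation:
After op 1 (move_left): buffer="arjltu" (len 6), cursors c1@1 c2@5, authorship ......
After op 2 (delete): buffer="rjlu" (len 4), cursors c1@0 c2@3, authorship ....
After op 3 (insert('h')): buffer="hrjlhu" (len 6), cursors c1@1 c2@5, authorship 1...2.
After op 4 (insert('x')): buffer="hxrjlhxu" (len 8), cursors c1@2 c2@7, authorship 11...22.
After op 5 (add_cursor(3)): buffer="hxrjlhxu" (len 8), cursors c1@2 c3@3 c2@7, authorship 11...22.
After op 6 (add_cursor(0)): buffer="hxrjlhxu" (len 8), cursors c4@0 c1@2 c3@3 c2@7, authorship 11...22.
After op 7 (move_left): buffer="hxrjlhxu" (len 8), cursors c4@0 c1@1 c3@2 c2@6, authorship 11...22.
After op 8 (insert('a')): buffer="ahaxarjlhaxu" (len 12), cursors c4@1 c1@3 c3@5 c2@10, authorship 41113...222.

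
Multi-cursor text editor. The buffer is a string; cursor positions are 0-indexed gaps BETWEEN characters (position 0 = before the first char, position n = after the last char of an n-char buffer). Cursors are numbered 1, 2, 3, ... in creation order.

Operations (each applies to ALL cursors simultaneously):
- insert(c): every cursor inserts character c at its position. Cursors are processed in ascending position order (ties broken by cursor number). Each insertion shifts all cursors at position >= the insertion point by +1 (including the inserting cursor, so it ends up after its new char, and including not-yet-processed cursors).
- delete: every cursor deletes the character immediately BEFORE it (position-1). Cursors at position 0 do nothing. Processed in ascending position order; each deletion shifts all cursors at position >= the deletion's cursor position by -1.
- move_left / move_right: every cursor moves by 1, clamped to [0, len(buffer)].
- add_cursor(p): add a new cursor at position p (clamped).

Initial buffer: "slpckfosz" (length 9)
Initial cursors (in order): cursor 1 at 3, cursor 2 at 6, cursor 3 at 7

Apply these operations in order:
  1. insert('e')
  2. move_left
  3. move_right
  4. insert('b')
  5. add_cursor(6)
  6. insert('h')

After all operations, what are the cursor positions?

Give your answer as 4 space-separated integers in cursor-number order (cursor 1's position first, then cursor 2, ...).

After op 1 (insert('e')): buffer="slpeckfeoesz" (len 12), cursors c1@4 c2@8 c3@10, authorship ...1...2.3..
After op 2 (move_left): buffer="slpeckfeoesz" (len 12), cursors c1@3 c2@7 c3@9, authorship ...1...2.3..
After op 3 (move_right): buffer="slpeckfeoesz" (len 12), cursors c1@4 c2@8 c3@10, authorship ...1...2.3..
After op 4 (insert('b')): buffer="slpebckfeboebsz" (len 15), cursors c1@5 c2@10 c3@13, authorship ...11...22.33..
After op 5 (add_cursor(6)): buffer="slpebckfeboebsz" (len 15), cursors c1@5 c4@6 c2@10 c3@13, authorship ...11...22.33..
After op 6 (insert('h')): buffer="slpebhchkfebhoebhsz" (len 19), cursors c1@6 c4@8 c2@13 c3@17, authorship ...111.4..222.333..

Answer: 6 13 17 8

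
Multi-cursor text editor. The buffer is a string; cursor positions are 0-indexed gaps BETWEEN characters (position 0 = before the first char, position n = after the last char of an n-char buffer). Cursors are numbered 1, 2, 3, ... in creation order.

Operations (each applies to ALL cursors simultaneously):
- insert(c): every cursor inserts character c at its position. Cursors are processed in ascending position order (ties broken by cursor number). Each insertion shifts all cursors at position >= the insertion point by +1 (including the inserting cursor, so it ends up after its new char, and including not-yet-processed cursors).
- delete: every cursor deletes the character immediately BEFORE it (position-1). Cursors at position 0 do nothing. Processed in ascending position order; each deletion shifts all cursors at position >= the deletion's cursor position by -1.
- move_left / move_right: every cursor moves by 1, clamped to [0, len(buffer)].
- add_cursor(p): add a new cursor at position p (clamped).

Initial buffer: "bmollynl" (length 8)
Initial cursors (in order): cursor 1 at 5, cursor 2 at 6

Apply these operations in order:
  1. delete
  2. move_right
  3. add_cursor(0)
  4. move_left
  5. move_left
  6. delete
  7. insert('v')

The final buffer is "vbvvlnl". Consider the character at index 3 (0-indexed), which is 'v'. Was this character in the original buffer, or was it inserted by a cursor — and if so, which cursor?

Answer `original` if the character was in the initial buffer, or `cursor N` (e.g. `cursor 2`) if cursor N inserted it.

Answer: cursor 2

Derivation:
After op 1 (delete): buffer="bmolnl" (len 6), cursors c1@4 c2@4, authorship ......
After op 2 (move_right): buffer="bmolnl" (len 6), cursors c1@5 c2@5, authorship ......
After op 3 (add_cursor(0)): buffer="bmolnl" (len 6), cursors c3@0 c1@5 c2@5, authorship ......
After op 4 (move_left): buffer="bmolnl" (len 6), cursors c3@0 c1@4 c2@4, authorship ......
After op 5 (move_left): buffer="bmolnl" (len 6), cursors c3@0 c1@3 c2@3, authorship ......
After op 6 (delete): buffer="blnl" (len 4), cursors c3@0 c1@1 c2@1, authorship ....
After op 7 (insert('v')): buffer="vbvvlnl" (len 7), cursors c3@1 c1@4 c2@4, authorship 3.12...
Authorship (.=original, N=cursor N): 3 . 1 2 . . .
Index 3: author = 2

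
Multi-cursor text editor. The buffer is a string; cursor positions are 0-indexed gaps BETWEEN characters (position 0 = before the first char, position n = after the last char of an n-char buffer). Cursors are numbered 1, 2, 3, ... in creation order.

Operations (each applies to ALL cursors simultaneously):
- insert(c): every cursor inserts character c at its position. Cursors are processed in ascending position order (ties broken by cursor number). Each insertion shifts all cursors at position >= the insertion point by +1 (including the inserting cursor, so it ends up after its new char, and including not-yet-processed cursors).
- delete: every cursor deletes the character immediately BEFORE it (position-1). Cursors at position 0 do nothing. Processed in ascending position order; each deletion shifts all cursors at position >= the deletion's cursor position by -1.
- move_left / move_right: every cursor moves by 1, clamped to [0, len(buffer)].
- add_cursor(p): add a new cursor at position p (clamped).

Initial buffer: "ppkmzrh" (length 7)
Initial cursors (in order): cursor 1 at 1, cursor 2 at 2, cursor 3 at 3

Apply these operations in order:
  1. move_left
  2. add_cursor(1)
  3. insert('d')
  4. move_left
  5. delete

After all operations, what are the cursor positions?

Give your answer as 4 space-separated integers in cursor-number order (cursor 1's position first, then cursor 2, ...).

After op 1 (move_left): buffer="ppkmzrh" (len 7), cursors c1@0 c2@1 c3@2, authorship .......
After op 2 (add_cursor(1)): buffer="ppkmzrh" (len 7), cursors c1@0 c2@1 c4@1 c3@2, authorship .......
After op 3 (insert('d')): buffer="dpddpdkmzrh" (len 11), cursors c1@1 c2@4 c4@4 c3@6, authorship 1.24.3.....
After op 4 (move_left): buffer="dpddpdkmzrh" (len 11), cursors c1@0 c2@3 c4@3 c3@5, authorship 1.24.3.....
After op 5 (delete): buffer="dddkmzrh" (len 8), cursors c1@0 c2@1 c4@1 c3@2, authorship 143.....

Answer: 0 1 2 1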